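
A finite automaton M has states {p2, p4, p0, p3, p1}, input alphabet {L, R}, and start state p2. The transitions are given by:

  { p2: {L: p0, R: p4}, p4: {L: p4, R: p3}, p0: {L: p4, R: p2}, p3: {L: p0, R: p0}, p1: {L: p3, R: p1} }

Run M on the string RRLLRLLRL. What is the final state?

p0

start at p2
read 'R': p2 → p4
read 'R': p4 → p3
read 'L': p3 → p0
read 'L': p0 → p4
read 'R': p4 → p3
read 'L': p3 → p0
read 'L': p0 → p4
read 'R': p4 → p3
read 'L': p3 → p0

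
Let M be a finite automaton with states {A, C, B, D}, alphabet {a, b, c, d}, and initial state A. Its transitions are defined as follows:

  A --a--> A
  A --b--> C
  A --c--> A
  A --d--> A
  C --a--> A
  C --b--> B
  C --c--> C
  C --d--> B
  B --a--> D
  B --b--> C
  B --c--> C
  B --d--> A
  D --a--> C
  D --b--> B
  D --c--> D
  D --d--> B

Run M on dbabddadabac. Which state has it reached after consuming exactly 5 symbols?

start at A
read 'd': A → A
read 'b': A → C
read 'a': C → A
read 'b': A → C
read 'd': C → B
After 5 symbols: B.

B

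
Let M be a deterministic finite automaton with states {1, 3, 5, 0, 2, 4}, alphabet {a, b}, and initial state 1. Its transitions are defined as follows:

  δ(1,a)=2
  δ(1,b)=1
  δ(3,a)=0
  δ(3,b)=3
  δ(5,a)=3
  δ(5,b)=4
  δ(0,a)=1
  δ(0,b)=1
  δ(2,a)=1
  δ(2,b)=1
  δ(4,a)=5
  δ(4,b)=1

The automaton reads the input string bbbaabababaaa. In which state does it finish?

2

start at 1
read 'b': 1 → 1
read 'b': 1 → 1
read 'b': 1 → 1
read 'a': 1 → 2
read 'a': 2 → 1
read 'b': 1 → 1
read 'a': 1 → 2
read 'b': 2 → 1
read 'a': 1 → 2
read 'b': 2 → 1
read 'a': 1 → 2
read 'a': 2 → 1
read 'a': 1 → 2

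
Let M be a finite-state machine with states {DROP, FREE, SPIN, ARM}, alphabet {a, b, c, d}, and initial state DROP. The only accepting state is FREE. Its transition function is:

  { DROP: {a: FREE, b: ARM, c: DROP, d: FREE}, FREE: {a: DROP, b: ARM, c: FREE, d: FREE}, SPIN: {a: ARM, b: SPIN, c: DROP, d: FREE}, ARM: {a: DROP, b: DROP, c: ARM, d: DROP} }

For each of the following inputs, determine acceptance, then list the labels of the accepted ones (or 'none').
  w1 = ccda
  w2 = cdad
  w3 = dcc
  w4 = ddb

w1: DROP → DROP → DROP → FREE → DROP  → end DROP, rejected
w2: DROP → DROP → FREE → DROP → FREE  → end FREE, accepted
w3: DROP → FREE → FREE → FREE  → end FREE, accepted
w4: DROP → FREE → FREE → ARM  → end ARM, rejected

w2, w3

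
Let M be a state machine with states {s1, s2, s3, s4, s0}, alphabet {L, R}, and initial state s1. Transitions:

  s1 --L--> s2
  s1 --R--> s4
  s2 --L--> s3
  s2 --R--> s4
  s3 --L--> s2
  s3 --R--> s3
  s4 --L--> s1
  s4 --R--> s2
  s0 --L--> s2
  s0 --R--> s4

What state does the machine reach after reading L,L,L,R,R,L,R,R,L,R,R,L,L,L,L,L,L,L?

s3

s1 → s2 → s3 → s2 → s4 → s2 → s3 → s3 → s3 → s2 → s4 → s2 → s3 → s2 → s3 → s2 → s3 → s2 → s3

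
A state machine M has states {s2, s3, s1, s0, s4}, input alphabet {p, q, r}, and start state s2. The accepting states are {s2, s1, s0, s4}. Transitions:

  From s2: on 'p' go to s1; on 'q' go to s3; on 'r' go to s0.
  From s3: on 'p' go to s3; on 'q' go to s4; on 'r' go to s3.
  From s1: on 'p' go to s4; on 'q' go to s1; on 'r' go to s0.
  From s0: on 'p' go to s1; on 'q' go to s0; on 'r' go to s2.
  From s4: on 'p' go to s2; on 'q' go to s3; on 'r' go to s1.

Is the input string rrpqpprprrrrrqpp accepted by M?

Yes

start at s2
read 'r': s2 → s0
read 'r': s0 → s2
read 'p': s2 → s1
read 'q': s1 → s1
read 'p': s1 → s4
read 'p': s4 → s2
read 'r': s2 → s0
read 'p': s0 → s1
read 'r': s1 → s0
read 'r': s0 → s2
read 'r': s2 → s0
read 'r': s0 → s2
read 'r': s2 → s0
read 'q': s0 → s0
read 'p': s0 → s1
read 'p': s1 → s4
End state s4 is accepting.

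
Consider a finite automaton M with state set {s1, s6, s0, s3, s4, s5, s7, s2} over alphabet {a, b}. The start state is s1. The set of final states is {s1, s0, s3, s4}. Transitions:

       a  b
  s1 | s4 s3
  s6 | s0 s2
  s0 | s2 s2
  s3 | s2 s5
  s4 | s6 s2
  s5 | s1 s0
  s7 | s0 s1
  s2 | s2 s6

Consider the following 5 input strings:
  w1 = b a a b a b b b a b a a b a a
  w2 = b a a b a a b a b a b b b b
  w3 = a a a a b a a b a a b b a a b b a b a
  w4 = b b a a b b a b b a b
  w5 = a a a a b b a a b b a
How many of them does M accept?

w1: s1 → s3 → s2 → s2 → s6 → s0 → s2 → s6 → s2 → s2 → s6 → s0 → s2 → s6 → s0 → s2  → end s2, rejected
w2: s1 → s3 → s2 → s2 → s6 → s0 → s2 → s6 → s0 → s2 → s2 → s6 → s2 → s6 → s2  → end s2, rejected
w3: s1 → s4 → s6 → s0 → s2 → s6 → s0 → s2 → s6 → s0 → s2 → s6 → s2 → s2 → s2 → s6 → s2 → s2 → s6 → s0  → end s0, accepted
w4: s1 → s3 → s5 → s1 → s4 → s2 → s6 → s0 → s2 → s6 → s0 → s2  → end s2, rejected
w5: s1 → s4 → s6 → s0 → s2 → s6 → s2 → s2 → s2 → s6 → s2 → s2  → end s2, rejected

1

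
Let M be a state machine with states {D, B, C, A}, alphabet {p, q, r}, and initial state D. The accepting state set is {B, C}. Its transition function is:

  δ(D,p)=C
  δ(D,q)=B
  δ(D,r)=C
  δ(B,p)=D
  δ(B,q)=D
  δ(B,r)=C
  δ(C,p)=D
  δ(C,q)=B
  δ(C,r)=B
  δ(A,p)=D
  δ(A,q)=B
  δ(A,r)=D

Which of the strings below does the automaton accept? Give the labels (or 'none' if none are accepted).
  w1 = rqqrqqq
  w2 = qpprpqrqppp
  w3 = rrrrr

w1: Trace: D -r-> C -q-> B -q-> D -r-> C -q-> B -q-> D -q-> B  → end B, accepted
w2: Trace: D -q-> B -p-> D -p-> C -r-> B -p-> D -q-> B -r-> C -q-> B -p-> D -p-> C -p-> D  → end D, rejected
w3: Trace: D -r-> C -r-> B -r-> C -r-> B -r-> C  → end C, accepted

w1, w3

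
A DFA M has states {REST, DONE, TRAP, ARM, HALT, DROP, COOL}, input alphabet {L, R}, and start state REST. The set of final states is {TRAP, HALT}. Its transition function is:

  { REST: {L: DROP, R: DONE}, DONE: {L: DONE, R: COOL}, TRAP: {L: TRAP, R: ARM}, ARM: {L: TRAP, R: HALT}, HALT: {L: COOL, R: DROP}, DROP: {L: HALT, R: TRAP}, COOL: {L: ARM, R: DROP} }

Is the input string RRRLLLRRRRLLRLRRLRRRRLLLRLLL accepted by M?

start at REST
read 'R': REST → DONE
read 'R': DONE → COOL
read 'R': COOL → DROP
read 'L': DROP → HALT
read 'L': HALT → COOL
read 'L': COOL → ARM
read 'R': ARM → HALT
read 'R': HALT → DROP
read 'R': DROP → TRAP
read 'R': TRAP → ARM
read 'L': ARM → TRAP
read 'L': TRAP → TRAP
read 'R': TRAP → ARM
read 'L': ARM → TRAP
read 'R': TRAP → ARM
read 'R': ARM → HALT
read 'L': HALT → COOL
read 'R': COOL → DROP
read 'R': DROP → TRAP
read 'R': TRAP → ARM
read 'R': ARM → HALT
read 'L': HALT → COOL
read 'L': COOL → ARM
read 'L': ARM → TRAP
read 'R': TRAP → ARM
read 'L': ARM → TRAP
read 'L': TRAP → TRAP
read 'L': TRAP → TRAP
End state TRAP is accepting.

Yes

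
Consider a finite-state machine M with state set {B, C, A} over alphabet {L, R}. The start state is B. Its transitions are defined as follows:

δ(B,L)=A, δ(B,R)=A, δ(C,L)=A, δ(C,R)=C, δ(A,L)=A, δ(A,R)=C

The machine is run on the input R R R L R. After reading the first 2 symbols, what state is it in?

C

Trace: B -R-> A -R-> C
After 2 symbols: C.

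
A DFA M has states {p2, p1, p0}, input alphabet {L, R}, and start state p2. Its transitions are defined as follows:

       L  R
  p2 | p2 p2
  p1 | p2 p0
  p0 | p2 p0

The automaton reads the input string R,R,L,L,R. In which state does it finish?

p2 → p2 → p2 → p2 → p2 → p2

p2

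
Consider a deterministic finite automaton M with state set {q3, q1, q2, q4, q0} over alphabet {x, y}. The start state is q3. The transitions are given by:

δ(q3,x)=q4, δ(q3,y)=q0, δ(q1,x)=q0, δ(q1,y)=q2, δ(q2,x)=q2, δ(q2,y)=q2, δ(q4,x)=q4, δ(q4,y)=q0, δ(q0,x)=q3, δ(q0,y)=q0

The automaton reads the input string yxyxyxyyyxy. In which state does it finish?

q0

start at q3
read 'y': q3 → q0
read 'x': q0 → q3
read 'y': q3 → q0
read 'x': q0 → q3
read 'y': q3 → q0
read 'x': q0 → q3
read 'y': q3 → q0
read 'y': q0 → q0
read 'y': q0 → q0
read 'x': q0 → q3
read 'y': q3 → q0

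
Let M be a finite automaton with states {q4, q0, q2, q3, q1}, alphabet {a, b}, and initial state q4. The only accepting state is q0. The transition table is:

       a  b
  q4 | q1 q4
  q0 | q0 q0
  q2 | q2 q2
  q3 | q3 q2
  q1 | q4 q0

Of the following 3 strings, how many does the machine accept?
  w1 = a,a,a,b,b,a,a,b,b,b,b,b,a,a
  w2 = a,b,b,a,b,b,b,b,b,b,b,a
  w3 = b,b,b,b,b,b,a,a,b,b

2

w1: Trace: q4 -a-> q1 -a-> q4 -a-> q1 -b-> q0 -b-> q0 -a-> q0 -a-> q0 -b-> q0 -b-> q0 -b-> q0 -b-> q0 -b-> q0 -a-> q0 -a-> q0  → end q0, accepted
w2: Trace: q4 -a-> q1 -b-> q0 -b-> q0 -a-> q0 -b-> q0 -b-> q0 -b-> q0 -b-> q0 -b-> q0 -b-> q0 -b-> q0 -a-> q0  → end q0, accepted
w3: Trace: q4 -b-> q4 -b-> q4 -b-> q4 -b-> q4 -b-> q4 -b-> q4 -a-> q1 -a-> q4 -b-> q4 -b-> q4  → end q4, rejected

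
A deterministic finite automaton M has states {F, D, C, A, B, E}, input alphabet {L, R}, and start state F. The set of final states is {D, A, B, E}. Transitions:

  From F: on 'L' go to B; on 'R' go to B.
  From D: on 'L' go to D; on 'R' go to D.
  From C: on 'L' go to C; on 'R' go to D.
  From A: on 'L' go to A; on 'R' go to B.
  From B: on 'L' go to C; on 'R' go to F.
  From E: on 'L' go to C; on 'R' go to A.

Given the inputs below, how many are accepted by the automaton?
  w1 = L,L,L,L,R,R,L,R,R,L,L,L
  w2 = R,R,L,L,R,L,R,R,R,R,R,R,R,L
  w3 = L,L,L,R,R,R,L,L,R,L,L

w1: F → B → C → C → C → D → D → D → D → D → D → D → D  → end D, accepted
w2: F → B → F → B → C → D → D → D → D → D → D → D → D → D → D  → end D, accepted
w3: F → B → C → C → D → D → D → D → D → D → D → D  → end D, accepted

3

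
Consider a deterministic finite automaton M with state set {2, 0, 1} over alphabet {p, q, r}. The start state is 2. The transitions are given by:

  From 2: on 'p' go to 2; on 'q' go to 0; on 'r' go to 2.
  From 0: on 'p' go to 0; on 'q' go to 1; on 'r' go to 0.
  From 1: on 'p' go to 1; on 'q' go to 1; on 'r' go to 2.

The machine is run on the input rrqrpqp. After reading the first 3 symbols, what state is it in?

0

2 → 2 → 2 → 0
After 3 symbols: 0.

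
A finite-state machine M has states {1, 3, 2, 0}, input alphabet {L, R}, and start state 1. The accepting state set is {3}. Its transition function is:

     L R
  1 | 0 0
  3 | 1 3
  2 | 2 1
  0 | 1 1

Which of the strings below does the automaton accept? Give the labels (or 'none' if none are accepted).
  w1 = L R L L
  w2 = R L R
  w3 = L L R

w1: Trace: 1 -L-> 0 -R-> 1 -L-> 0 -L-> 1  → end 1, rejected
w2: Trace: 1 -R-> 0 -L-> 1 -R-> 0  → end 0, rejected
w3: Trace: 1 -L-> 0 -L-> 1 -R-> 0  → end 0, rejected

none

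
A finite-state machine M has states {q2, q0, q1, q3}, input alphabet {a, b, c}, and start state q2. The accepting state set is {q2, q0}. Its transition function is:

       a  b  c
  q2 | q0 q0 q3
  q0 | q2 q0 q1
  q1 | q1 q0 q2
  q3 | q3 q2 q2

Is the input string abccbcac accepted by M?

Trace: q2 -a-> q0 -b-> q0 -c-> q1 -c-> q2 -b-> q0 -c-> q1 -a-> q1 -c-> q2
End state q2 is accepting.

Yes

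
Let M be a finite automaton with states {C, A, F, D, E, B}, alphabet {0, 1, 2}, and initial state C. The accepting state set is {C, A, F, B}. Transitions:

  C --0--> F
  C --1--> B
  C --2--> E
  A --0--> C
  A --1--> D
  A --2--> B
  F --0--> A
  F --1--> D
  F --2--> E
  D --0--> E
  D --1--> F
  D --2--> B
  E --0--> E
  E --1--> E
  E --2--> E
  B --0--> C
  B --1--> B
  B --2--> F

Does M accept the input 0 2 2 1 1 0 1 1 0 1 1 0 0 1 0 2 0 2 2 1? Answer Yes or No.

Trace: C -0-> F -2-> E -2-> E -1-> E -1-> E -0-> E -1-> E -1-> E -0-> E -1-> E -1-> E -0-> E -0-> E -1-> E -0-> E -2-> E -0-> E -2-> E -2-> E -1-> E
End state E is not accepting.

No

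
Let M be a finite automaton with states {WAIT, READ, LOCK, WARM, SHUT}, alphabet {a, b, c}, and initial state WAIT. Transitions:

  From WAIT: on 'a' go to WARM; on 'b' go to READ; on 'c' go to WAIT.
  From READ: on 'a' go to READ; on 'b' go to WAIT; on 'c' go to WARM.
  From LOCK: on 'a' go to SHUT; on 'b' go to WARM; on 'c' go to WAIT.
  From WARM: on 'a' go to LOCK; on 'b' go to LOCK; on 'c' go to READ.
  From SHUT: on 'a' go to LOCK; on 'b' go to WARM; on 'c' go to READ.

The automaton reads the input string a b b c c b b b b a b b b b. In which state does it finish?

Trace: WAIT -a-> WARM -b-> LOCK -b-> WARM -c-> READ -c-> WARM -b-> LOCK -b-> WARM -b-> LOCK -b-> WARM -a-> LOCK -b-> WARM -b-> LOCK -b-> WARM -b-> LOCK

LOCK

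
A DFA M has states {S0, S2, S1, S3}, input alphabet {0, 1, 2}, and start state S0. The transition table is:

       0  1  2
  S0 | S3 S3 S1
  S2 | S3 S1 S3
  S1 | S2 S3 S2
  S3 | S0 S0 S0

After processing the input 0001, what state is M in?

S0 → S3 → S0 → S3 → S0

S0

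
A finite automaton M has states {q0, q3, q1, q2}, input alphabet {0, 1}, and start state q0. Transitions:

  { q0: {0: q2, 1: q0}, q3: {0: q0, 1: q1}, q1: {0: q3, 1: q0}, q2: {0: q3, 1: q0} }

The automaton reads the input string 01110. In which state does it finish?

q0 → q2 → q0 → q0 → q0 → q2

q2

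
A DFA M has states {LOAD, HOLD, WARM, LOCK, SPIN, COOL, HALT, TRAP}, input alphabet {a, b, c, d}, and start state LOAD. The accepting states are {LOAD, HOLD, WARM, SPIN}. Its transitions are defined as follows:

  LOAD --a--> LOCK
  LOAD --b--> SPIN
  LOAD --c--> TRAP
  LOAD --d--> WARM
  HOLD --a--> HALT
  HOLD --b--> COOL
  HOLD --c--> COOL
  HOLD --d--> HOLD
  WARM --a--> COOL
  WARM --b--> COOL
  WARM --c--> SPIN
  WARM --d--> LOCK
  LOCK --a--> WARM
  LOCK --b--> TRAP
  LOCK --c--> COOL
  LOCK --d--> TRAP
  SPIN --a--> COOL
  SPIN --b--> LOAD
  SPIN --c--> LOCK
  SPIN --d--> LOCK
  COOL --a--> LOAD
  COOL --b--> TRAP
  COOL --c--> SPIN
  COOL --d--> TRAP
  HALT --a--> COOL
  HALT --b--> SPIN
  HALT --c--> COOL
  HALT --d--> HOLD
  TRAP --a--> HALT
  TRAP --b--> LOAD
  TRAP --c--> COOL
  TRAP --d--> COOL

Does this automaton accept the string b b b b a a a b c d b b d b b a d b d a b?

No

Trace: LOAD -b-> SPIN -b-> LOAD -b-> SPIN -b-> LOAD -a-> LOCK -a-> WARM -a-> COOL -b-> TRAP -c-> COOL -d-> TRAP -b-> LOAD -b-> SPIN -d-> LOCK -b-> TRAP -b-> LOAD -a-> LOCK -d-> TRAP -b-> LOAD -d-> WARM -a-> COOL -b-> TRAP
End state TRAP is not accepting.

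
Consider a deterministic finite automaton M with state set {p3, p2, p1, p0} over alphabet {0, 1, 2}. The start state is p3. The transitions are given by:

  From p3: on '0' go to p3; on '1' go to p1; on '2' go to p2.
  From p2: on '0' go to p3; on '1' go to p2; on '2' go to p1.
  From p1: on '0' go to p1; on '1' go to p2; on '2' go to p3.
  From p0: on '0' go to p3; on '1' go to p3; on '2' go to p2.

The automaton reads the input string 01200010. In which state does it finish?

p1

Trace: p3 -0-> p3 -1-> p1 -2-> p3 -0-> p3 -0-> p3 -0-> p3 -1-> p1 -0-> p1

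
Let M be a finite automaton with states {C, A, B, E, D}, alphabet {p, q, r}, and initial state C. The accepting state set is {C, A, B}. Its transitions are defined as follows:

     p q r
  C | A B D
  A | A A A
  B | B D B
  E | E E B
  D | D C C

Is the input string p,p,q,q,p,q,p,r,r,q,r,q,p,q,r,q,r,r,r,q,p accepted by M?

Trace: C -p-> A -p-> A -q-> A -q-> A -p-> A -q-> A -p-> A -r-> A -r-> A -q-> A -r-> A -q-> A -p-> A -q-> A -r-> A -q-> A -r-> A -r-> A -r-> A -q-> A -p-> A
End state A is accepting.

Yes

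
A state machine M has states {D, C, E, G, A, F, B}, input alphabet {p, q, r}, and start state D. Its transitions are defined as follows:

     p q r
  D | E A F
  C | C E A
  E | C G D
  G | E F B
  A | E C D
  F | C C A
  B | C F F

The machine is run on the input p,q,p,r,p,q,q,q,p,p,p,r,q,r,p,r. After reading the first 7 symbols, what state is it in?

start at D
read 'p': D → E
read 'q': E → G
read 'p': G → E
read 'r': E → D
read 'p': D → E
read 'q': E → G
read 'q': G → F
After 7 symbols: F.

F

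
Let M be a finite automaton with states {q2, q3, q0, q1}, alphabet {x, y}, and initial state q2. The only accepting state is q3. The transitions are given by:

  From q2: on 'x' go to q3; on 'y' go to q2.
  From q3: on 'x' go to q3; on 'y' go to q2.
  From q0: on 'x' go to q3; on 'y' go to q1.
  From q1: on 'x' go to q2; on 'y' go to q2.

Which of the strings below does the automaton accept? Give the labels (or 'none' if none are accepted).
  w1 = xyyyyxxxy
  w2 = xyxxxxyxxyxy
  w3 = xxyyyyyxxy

none

w1: Trace: q2 -x-> q3 -y-> q2 -y-> q2 -y-> q2 -y-> q2 -x-> q3 -x-> q3 -x-> q3 -y-> q2  → end q2, rejected
w2: Trace: q2 -x-> q3 -y-> q2 -x-> q3 -x-> q3 -x-> q3 -x-> q3 -y-> q2 -x-> q3 -x-> q3 -y-> q2 -x-> q3 -y-> q2  → end q2, rejected
w3: Trace: q2 -x-> q3 -x-> q3 -y-> q2 -y-> q2 -y-> q2 -y-> q2 -y-> q2 -x-> q3 -x-> q3 -y-> q2  → end q2, rejected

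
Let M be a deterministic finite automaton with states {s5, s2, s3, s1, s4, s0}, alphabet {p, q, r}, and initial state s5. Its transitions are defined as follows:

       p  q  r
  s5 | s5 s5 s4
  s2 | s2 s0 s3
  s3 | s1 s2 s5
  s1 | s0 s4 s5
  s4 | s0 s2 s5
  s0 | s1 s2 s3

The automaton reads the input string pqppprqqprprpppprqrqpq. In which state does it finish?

s5 → s5 → s5 → s5 → s5 → s5 → s4 → s2 → s0 → s1 → s5 → s5 → s4 → s0 → s1 → s0 → s1 → s5 → s5 → s4 → s2 → s2 → s0

s0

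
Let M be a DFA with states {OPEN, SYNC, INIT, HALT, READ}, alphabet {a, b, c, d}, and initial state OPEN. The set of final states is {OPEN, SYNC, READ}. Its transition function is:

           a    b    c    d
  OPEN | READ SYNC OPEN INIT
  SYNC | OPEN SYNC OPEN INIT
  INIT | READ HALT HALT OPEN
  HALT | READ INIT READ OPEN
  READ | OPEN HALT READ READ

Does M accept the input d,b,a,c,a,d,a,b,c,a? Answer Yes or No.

Yes

start at OPEN
read 'd': OPEN → INIT
read 'b': INIT → HALT
read 'a': HALT → READ
read 'c': READ → READ
read 'a': READ → OPEN
read 'd': OPEN → INIT
read 'a': INIT → READ
read 'b': READ → HALT
read 'c': HALT → READ
read 'a': READ → OPEN
End state OPEN is accepting.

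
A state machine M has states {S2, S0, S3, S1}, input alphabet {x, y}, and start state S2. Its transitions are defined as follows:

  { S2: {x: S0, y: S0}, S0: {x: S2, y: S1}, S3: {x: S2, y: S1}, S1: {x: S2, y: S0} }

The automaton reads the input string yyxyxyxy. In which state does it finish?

S2 → S0 → S1 → S2 → S0 → S2 → S0 → S2 → S0

S0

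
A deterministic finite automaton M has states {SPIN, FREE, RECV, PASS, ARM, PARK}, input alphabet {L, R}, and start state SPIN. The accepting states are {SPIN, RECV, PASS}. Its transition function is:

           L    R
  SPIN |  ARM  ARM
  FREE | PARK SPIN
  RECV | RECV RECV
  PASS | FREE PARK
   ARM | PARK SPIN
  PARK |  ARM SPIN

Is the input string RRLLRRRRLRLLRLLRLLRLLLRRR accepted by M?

Yes

SPIN → ARM → SPIN → ARM → PARK → SPIN → ARM → SPIN → ARM → PARK → SPIN → ARM → PARK → SPIN → ARM → PARK → SPIN → ARM → PARK → SPIN → ARM → PARK → ARM → SPIN → ARM → SPIN
End state SPIN is accepting.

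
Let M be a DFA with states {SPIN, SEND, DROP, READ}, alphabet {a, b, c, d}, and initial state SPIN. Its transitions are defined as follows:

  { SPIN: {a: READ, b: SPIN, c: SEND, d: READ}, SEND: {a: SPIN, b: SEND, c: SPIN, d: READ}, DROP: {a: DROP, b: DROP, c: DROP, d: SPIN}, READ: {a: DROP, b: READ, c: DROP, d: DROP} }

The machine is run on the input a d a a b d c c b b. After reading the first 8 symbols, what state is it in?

SPIN

SPIN → READ → DROP → DROP → DROP → DROP → SPIN → SEND → SPIN
After 8 symbols: SPIN.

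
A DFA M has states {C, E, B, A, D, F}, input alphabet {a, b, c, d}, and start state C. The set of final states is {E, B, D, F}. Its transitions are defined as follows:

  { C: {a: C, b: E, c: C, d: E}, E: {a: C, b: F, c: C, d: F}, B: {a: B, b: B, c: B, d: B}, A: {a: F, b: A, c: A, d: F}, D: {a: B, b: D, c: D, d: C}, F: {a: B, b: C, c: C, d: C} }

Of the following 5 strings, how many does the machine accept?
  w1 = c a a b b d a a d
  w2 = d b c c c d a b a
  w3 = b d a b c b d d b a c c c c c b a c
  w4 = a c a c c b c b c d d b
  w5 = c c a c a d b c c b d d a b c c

2

w1: Trace: C -c-> C -a-> C -a-> C -b-> E -b-> F -d-> C -a-> C -a-> C -d-> E  → end E, accepted
w2: Trace: C -d-> E -b-> F -c-> C -c-> C -c-> C -d-> E -a-> C -b-> E -a-> C  → end C, rejected
w3: Trace: C -b-> E -d-> F -a-> B -b-> B -c-> B -b-> B -d-> B -d-> B -b-> B -a-> B -c-> B -c-> B -c-> B -c-> B -c-> B -b-> B -a-> B -c-> B  → end B, accepted
w4: Trace: C -a-> C -c-> C -a-> C -c-> C -c-> C -b-> E -c-> C -b-> E -c-> C -d-> E -d-> F -b-> C  → end C, rejected
w5: Trace: C -c-> C -c-> C -a-> C -c-> C -a-> C -d-> E -b-> F -c-> C -c-> C -b-> E -d-> F -d-> C -a-> C -b-> E -c-> C -c-> C  → end C, rejected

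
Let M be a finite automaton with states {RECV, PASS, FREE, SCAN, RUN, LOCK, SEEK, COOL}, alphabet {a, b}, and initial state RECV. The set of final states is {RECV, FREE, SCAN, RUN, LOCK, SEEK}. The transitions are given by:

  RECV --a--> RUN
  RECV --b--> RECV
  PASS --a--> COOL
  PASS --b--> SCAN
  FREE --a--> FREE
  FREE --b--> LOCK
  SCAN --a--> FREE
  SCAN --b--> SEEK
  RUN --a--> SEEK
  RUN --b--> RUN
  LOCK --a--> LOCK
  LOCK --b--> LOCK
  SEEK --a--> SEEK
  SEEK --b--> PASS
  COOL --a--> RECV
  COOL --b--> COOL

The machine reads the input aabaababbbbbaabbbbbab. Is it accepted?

Yes

start at RECV
read 'a': RECV → RUN
read 'a': RUN → SEEK
read 'b': SEEK → PASS
read 'a': PASS → COOL
read 'a': COOL → RECV
read 'b': RECV → RECV
read 'a': RECV → RUN
read 'b': RUN → RUN
read 'b': RUN → RUN
read 'b': RUN → RUN
read 'b': RUN → RUN
read 'b': RUN → RUN
read 'a': RUN → SEEK
read 'a': SEEK → SEEK
read 'b': SEEK → PASS
read 'b': PASS → SCAN
read 'b': SCAN → SEEK
read 'b': SEEK → PASS
read 'b': PASS → SCAN
read 'a': SCAN → FREE
read 'b': FREE → LOCK
End state LOCK is accepting.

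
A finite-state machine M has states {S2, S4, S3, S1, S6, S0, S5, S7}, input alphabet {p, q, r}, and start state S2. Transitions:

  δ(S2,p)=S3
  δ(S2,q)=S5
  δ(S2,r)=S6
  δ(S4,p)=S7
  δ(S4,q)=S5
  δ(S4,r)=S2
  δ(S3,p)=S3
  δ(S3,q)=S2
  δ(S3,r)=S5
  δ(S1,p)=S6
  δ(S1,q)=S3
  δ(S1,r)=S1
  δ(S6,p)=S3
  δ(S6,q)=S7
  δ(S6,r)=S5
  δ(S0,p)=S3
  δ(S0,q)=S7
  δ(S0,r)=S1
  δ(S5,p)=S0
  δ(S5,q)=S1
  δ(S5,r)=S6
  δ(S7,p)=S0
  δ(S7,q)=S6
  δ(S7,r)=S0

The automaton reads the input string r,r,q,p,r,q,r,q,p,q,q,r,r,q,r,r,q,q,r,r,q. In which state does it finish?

Trace: S2 -r-> S6 -r-> S5 -q-> S1 -p-> S6 -r-> S5 -q-> S1 -r-> S1 -q-> S3 -p-> S3 -q-> S2 -q-> S5 -r-> S6 -r-> S5 -q-> S1 -r-> S1 -r-> S1 -q-> S3 -q-> S2 -r-> S6 -r-> S5 -q-> S1

S1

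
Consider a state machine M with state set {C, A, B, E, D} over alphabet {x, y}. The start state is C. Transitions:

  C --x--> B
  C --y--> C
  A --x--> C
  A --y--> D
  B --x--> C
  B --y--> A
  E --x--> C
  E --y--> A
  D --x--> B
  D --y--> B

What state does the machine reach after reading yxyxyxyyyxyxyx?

Trace: C -y-> C -x-> B -y-> A -x-> C -y-> C -x-> B -y-> A -y-> D -y-> B -x-> C -y-> C -x-> B -y-> A -x-> C

C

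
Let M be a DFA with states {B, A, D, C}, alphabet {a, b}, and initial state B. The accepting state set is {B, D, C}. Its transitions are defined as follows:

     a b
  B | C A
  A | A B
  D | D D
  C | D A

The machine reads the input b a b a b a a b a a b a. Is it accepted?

B → A → A → B → C → A → A → A → B → C → D → D → D
End state D is accepting.

Yes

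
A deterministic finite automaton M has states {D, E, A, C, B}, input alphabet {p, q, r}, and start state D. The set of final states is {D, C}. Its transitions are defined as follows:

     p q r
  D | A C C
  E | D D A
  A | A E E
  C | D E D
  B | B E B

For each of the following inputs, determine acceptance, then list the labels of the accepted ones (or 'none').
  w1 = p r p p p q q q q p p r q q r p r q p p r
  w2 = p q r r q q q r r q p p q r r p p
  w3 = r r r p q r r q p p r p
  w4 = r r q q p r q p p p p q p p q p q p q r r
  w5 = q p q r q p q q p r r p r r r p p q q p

w1:
  start at D
  read 'p': D → A
  read 'r': A → E
  read 'p': E → D
  read 'p': D → A
  read 'p': A → A
  read 'q': A → E
  read 'q': E → D
  read 'q': D → C
  read 'q': C → E
  read 'p': E → D
  read 'p': D → A
  read 'r': A → E
  read 'q': E → D
  read 'q': D → C
  read 'r': C → D
  read 'p': D → A
  read 'r': A → E
  read 'q': E → D
  read 'p': D → A
  read 'p': A → A
  read 'r': A → E
  end E, rejected
w2:
  start at D
  read 'p': D → A
  read 'q': A → E
  read 'r': E → A
  read 'r': A → E
  read 'q': E → D
  read 'q': D → C
  read 'q': C → E
  read 'r': E → A
  read 'r': A → E
  read 'q': E → D
  read 'p': D → A
  read 'p': A → A
  read 'q': A → E
  read 'r': E → A
  read 'r': A → E
  read 'p': E → D
  read 'p': D → A
  end A, rejected
w3:
  start at D
  read 'r': D → C
  read 'r': C → D
  read 'r': D → C
  read 'p': C → D
  read 'q': D → C
  read 'r': C → D
  read 'r': D → C
  read 'q': C → E
  read 'p': E → D
  read 'p': D → A
  read 'r': A → E
  read 'p': E → D
  end D, accepted
w4:
  start at D
  read 'r': D → C
  read 'r': C → D
  read 'q': D → C
  read 'q': C → E
  read 'p': E → D
  read 'r': D → C
  read 'q': C → E
  read 'p': E → D
  read 'p': D → A
  read 'p': A → A
  read 'p': A → A
  read 'q': A → E
  read 'p': E → D
  read 'p': D → A
  read 'q': A → E
  read 'p': E → D
  read 'q': D → C
  read 'p': C → D
  read 'q': D → C
  read 'r': C → D
  read 'r': D → C
  end C, accepted
w5:
  start at D
  read 'q': D → C
  read 'p': C → D
  read 'q': D → C
  read 'r': C → D
  read 'q': D → C
  read 'p': C → D
  read 'q': D → C
  read 'q': C → E
  read 'p': E → D
  read 'r': D → C
  read 'r': C → D
  read 'p': D → A
  read 'r': A → E
  read 'r': E → A
  read 'r': A → E
  read 'p': E → D
  read 'p': D → A
  read 'q': A → E
  read 'q': E → D
  read 'p': D → A
  end A, rejected

w3, w4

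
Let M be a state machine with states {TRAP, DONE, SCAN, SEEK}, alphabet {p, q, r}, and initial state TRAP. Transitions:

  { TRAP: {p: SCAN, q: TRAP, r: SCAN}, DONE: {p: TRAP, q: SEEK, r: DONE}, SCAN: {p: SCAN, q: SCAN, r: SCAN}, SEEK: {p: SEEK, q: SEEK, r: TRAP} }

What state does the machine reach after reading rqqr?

Trace: TRAP -r-> SCAN -q-> SCAN -q-> SCAN -r-> SCAN

SCAN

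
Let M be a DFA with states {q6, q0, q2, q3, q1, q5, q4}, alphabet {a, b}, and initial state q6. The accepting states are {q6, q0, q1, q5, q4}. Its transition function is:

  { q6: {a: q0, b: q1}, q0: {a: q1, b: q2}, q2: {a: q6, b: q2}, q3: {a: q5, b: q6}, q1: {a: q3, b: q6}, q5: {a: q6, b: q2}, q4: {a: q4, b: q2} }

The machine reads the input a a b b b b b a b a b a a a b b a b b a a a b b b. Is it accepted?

Trace: q6 -a-> q0 -a-> q1 -b-> q6 -b-> q1 -b-> q6 -b-> q1 -b-> q6 -a-> q0 -b-> q2 -a-> q6 -b-> q1 -a-> q3 -a-> q5 -a-> q6 -b-> q1 -b-> q6 -a-> q0 -b-> q2 -b-> q2 -a-> q6 -a-> q0 -a-> q1 -b-> q6 -b-> q1 -b-> q6
End state q6 is accepting.

Yes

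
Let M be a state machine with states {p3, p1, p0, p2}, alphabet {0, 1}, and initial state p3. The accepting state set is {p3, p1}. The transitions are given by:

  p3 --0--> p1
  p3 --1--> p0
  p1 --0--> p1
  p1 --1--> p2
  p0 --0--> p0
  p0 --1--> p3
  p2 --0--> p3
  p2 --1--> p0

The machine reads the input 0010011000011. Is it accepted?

No

start at p3
read '0': p3 → p1
read '0': p1 → p1
read '1': p1 → p2
read '0': p2 → p3
read '0': p3 → p1
read '1': p1 → p2
read '1': p2 → p0
read '0': p0 → p0
read '0': p0 → p0
read '0': p0 → p0
read '0': p0 → p0
read '1': p0 → p3
read '1': p3 → p0
End state p0 is not accepting.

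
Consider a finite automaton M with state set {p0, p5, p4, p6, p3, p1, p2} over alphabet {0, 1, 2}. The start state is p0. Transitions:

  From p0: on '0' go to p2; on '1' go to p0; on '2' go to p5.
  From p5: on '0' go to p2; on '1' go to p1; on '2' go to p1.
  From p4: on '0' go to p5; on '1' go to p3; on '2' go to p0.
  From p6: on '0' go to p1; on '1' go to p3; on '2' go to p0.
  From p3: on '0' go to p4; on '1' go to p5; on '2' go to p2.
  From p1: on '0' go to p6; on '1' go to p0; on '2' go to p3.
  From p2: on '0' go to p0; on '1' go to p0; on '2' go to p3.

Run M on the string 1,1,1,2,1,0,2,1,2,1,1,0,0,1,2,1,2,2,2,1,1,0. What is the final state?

Trace: p0 -1-> p0 -1-> p0 -1-> p0 -2-> p5 -1-> p1 -0-> p6 -2-> p0 -1-> p0 -2-> p5 -1-> p1 -1-> p0 -0-> p2 -0-> p0 -1-> p0 -2-> p5 -1-> p1 -2-> p3 -2-> p2 -2-> p3 -1-> p5 -1-> p1 -0-> p6

p6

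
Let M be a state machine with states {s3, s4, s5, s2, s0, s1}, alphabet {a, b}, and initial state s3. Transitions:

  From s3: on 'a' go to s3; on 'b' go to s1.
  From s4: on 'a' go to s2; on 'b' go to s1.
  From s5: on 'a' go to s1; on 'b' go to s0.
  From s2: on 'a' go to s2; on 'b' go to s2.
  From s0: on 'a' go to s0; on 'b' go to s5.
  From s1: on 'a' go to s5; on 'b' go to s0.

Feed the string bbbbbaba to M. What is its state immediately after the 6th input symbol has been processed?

s1

Trace: s3 -b-> s1 -b-> s0 -b-> s5 -b-> s0 -b-> s5 -a-> s1
After 6 symbols: s1.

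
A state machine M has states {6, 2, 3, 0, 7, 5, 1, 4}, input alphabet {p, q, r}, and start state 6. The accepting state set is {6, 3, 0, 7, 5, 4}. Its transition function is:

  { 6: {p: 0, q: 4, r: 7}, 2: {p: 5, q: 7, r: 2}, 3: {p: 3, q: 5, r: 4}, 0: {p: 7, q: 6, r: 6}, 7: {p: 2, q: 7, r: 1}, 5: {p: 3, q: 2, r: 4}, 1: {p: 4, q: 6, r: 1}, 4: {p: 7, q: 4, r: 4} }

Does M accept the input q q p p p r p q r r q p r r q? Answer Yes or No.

6 → 4 → 4 → 7 → 2 → 5 → 4 → 7 → 7 → 1 → 1 → 6 → 0 → 6 → 7 → 7
End state 7 is accepting.

Yes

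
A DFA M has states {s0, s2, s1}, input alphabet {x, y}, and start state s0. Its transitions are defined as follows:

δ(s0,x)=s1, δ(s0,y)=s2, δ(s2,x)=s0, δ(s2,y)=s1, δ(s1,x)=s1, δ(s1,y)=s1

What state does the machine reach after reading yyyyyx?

s0 → s2 → s1 → s1 → s1 → s1 → s1

s1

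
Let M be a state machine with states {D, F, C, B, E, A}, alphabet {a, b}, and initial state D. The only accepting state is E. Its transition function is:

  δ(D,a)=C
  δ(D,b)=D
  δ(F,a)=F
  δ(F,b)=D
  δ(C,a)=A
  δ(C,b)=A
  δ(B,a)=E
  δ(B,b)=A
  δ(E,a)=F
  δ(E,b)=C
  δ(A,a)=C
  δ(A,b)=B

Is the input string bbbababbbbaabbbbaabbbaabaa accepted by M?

D → D → D → D → C → A → C → A → B → A → B → E → F → D → D → D → D → C → A → B → A → B → E → F → D → C → A
End state A is not accepting.

No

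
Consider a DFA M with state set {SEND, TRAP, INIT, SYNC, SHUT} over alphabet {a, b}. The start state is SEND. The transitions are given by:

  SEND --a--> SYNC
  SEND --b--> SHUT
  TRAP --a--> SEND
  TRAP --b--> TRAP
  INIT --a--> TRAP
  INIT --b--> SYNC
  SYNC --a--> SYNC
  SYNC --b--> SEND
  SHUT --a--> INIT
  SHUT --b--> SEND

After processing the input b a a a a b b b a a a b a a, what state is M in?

Trace: SEND -b-> SHUT -a-> INIT -a-> TRAP -a-> SEND -a-> SYNC -b-> SEND -b-> SHUT -b-> SEND -a-> SYNC -a-> SYNC -a-> SYNC -b-> SEND -a-> SYNC -a-> SYNC

SYNC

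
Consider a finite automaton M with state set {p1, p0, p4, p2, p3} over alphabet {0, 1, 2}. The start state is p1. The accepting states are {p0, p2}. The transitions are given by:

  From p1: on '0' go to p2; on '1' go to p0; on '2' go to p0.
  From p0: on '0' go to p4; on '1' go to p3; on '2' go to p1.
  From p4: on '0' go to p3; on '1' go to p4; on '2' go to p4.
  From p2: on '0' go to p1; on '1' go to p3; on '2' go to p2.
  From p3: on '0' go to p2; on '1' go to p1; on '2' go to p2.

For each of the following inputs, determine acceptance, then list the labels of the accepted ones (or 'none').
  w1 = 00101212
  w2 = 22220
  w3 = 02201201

w1:
  start at p1
  read '0': p1 → p2
  read '0': p2 → p1
  read '1': p1 → p0
  read '0': p0 → p4
  read '1': p4 → p4
  read '2': p4 → p4
  read '1': p4 → p4
  read '2': p4 → p4
  end p4, rejected
w2:
  start at p1
  read '2': p1 → p0
  read '2': p0 → p1
  read '2': p1 → p0
  read '2': p0 → p1
  read '0': p1 → p2
  end p2, accepted
w3:
  start at p1
  read '0': p1 → p2
  read '2': p2 → p2
  read '2': p2 → p2
  read '0': p2 → p1
  read '1': p1 → p0
  read '2': p0 → p1
  read '0': p1 → p2
  read '1': p2 → p3
  end p3, rejected

w2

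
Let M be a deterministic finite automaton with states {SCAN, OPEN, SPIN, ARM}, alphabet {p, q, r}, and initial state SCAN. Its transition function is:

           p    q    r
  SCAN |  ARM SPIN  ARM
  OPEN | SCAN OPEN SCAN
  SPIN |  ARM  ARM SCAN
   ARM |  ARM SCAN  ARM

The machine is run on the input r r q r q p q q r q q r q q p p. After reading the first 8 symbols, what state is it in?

SPIN

Trace: SCAN -r-> ARM -r-> ARM -q-> SCAN -r-> ARM -q-> SCAN -p-> ARM -q-> SCAN -q-> SPIN
After 8 symbols: SPIN.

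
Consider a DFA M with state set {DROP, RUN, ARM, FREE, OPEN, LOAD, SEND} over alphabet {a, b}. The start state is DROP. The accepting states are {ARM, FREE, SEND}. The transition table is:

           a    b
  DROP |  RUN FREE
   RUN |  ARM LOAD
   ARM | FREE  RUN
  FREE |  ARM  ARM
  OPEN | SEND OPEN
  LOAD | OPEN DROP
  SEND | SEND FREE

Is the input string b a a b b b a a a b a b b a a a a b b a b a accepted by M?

start at DROP
read 'b': DROP → FREE
read 'a': FREE → ARM
read 'a': ARM → FREE
read 'b': FREE → ARM
read 'b': ARM → RUN
read 'b': RUN → LOAD
read 'a': LOAD → OPEN
read 'a': OPEN → SEND
read 'a': SEND → SEND
read 'b': SEND → FREE
read 'a': FREE → ARM
read 'b': ARM → RUN
read 'b': RUN → LOAD
read 'a': LOAD → OPEN
read 'a': OPEN → SEND
read 'a': SEND → SEND
read 'a': SEND → SEND
read 'b': SEND → FREE
read 'b': FREE → ARM
read 'a': ARM → FREE
read 'b': FREE → ARM
read 'a': ARM → FREE
End state FREE is accepting.

Yes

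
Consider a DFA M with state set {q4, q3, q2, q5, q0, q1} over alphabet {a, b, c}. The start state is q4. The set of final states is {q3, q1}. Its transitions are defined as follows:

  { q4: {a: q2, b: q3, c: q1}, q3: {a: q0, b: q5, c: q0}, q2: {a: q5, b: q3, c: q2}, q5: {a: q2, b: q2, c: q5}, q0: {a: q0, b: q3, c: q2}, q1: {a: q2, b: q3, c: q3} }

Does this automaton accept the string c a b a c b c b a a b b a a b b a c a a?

q4 → q1 → q2 → q3 → q0 → q2 → q3 → q0 → q3 → q0 → q0 → q3 → q5 → q2 → q5 → q2 → q3 → q0 → q2 → q5 → q2
End state q2 is not accepting.

No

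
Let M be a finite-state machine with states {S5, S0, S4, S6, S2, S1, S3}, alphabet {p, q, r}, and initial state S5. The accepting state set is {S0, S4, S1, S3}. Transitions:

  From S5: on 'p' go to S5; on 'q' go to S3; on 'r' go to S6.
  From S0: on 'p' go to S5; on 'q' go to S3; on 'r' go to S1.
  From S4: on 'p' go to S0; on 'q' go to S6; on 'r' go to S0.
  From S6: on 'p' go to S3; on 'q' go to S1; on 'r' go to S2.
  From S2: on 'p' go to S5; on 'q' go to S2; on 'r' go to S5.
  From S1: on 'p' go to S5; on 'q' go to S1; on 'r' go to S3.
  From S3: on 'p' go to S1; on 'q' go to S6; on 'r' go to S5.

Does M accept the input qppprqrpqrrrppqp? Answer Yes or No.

No

Trace: S5 -q-> S3 -p-> S1 -p-> S5 -p-> S5 -r-> S6 -q-> S1 -r-> S3 -p-> S1 -q-> S1 -r-> S3 -r-> S5 -r-> S6 -p-> S3 -p-> S1 -q-> S1 -p-> S5
End state S5 is not accepting.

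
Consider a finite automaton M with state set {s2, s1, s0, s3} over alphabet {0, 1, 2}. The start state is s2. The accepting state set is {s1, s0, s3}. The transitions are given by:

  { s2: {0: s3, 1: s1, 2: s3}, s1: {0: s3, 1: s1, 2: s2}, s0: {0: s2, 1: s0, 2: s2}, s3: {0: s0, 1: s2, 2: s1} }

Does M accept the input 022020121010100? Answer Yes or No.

Trace: s2 -0-> s3 -2-> s1 -2-> s2 -0-> s3 -2-> s1 -0-> s3 -1-> s2 -2-> s3 -1-> s2 -0-> s3 -1-> s2 -0-> s3 -1-> s2 -0-> s3 -0-> s0
End state s0 is accepting.

Yes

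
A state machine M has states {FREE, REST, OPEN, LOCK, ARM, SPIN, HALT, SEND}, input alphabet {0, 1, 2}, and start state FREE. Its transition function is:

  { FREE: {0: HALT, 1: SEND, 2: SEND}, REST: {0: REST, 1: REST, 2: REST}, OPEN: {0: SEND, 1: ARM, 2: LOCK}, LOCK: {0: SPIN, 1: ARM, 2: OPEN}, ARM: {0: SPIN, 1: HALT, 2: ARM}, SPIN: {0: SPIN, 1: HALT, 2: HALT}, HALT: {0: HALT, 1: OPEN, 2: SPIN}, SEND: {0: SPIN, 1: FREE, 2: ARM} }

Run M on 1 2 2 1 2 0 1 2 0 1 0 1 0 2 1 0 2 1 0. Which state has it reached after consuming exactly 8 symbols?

Trace: FREE -1-> SEND -2-> ARM -2-> ARM -1-> HALT -2-> SPIN -0-> SPIN -1-> HALT -2-> SPIN
After 8 symbols: SPIN.

SPIN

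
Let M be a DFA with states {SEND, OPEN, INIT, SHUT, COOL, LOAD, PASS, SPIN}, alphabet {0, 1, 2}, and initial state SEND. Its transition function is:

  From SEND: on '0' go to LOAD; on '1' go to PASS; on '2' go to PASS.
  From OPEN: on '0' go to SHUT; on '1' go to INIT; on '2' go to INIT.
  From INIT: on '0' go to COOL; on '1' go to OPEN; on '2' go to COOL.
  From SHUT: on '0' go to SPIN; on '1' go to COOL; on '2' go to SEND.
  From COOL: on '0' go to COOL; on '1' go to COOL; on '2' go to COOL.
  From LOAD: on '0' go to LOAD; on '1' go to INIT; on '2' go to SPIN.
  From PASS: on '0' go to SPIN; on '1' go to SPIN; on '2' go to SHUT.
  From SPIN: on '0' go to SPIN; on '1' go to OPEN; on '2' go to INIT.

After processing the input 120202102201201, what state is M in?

COOL

Trace: SEND -1-> PASS -2-> SHUT -0-> SPIN -2-> INIT -0-> COOL -2-> COOL -1-> COOL -0-> COOL -2-> COOL -2-> COOL -0-> COOL -1-> COOL -2-> COOL -0-> COOL -1-> COOL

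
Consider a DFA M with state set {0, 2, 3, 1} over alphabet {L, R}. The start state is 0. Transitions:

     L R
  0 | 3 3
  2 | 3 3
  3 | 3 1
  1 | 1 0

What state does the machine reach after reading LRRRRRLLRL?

1

0 → 3 → 1 → 0 → 3 → 1 → 0 → 3 → 3 → 1 → 1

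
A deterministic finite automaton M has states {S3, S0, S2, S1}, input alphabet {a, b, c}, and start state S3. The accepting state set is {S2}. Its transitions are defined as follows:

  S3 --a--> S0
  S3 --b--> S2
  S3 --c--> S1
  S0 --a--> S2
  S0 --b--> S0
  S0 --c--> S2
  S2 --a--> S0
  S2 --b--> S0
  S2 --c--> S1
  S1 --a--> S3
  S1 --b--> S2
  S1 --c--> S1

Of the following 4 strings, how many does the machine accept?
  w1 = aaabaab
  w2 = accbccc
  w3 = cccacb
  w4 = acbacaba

1

w1: Trace: S3 -a-> S0 -a-> S2 -a-> S0 -b-> S0 -a-> S2 -a-> S0 -b-> S0  → end S0, rejected
w2: Trace: S3 -a-> S0 -c-> S2 -c-> S1 -b-> S2 -c-> S1 -c-> S1 -c-> S1  → end S1, rejected
w3: Trace: S3 -c-> S1 -c-> S1 -c-> S1 -a-> S3 -c-> S1 -b-> S2  → end S2, accepted
w4: Trace: S3 -a-> S0 -c-> S2 -b-> S0 -a-> S2 -c-> S1 -a-> S3 -b-> S2 -a-> S0  → end S0, rejected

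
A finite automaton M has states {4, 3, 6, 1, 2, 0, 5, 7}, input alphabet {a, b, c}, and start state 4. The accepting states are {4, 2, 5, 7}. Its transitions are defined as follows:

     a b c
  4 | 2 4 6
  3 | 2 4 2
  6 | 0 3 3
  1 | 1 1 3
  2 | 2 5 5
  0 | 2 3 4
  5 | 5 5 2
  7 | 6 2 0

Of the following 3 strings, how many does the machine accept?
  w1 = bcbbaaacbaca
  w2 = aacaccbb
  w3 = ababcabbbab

w1: 4 → 4 → 6 → 3 → 4 → 2 → 2 → 2 → 5 → 5 → 5 → 2 → 2  → end 2, accepted
w2: 4 → 2 → 2 → 5 → 5 → 2 → 5 → 5 → 5  → end 5, accepted
w3: 4 → 2 → 5 → 5 → 5 → 2 → 2 → 5 → 5 → 5 → 5 → 5  → end 5, accepted

3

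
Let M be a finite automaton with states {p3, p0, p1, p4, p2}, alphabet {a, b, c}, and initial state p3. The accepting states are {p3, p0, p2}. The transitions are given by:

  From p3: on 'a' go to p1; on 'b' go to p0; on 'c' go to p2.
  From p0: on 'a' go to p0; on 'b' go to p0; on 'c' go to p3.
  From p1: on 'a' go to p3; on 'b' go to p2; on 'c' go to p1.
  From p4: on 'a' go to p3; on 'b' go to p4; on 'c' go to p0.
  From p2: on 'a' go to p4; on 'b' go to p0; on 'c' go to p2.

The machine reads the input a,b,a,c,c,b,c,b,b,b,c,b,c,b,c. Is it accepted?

Yes

Trace: p3 -a-> p1 -b-> p2 -a-> p4 -c-> p0 -c-> p3 -b-> p0 -c-> p3 -b-> p0 -b-> p0 -b-> p0 -c-> p3 -b-> p0 -c-> p3 -b-> p0 -c-> p3
End state p3 is accepting.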